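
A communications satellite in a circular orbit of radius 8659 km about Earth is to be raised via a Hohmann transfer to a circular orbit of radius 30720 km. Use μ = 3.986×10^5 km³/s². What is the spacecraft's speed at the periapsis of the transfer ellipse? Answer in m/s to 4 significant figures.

Transfer-ellipse semi-major axis a_t = (r₁ + r₂)/2 = (8659 + 30720)/2 = 19689.5 km.
At periapsis, r = 8659 km.
From the vis-viva equation, v = √[μ(2/r − 1/a_t)] = 8.475 km/s.

v = 8475 m/s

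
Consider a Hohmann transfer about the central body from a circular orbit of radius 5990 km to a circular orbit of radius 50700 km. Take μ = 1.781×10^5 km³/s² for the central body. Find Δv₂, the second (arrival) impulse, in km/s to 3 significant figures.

Semi-major axis of the transfer orbit: a_t = (5990 + 50700)/2 = 28345 km.
On the circular orbit at r = 50700 km, v_c = √(μ/r) = 1.8743 km/s.
Vis-viva on the transfer ellipse at r = 50700 km gives v_t = √[μ(2/r − 1/a_t)] = 0.86159 km/s.
Δv₂ = |v_t − v_c| = |0.86159 − 1.8743| = 1.013 km/s.

Δv₂ = 1.01 km/s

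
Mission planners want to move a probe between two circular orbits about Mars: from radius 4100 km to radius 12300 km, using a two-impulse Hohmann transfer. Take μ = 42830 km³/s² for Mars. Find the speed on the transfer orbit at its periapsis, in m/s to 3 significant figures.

Transfer-ellipse semi-major axis a_t = (r₁ + r₂)/2 = (4100 + 12300)/2 = 8200 km.
The periapsis of the transfer ellipse is at r = 4100 km.
From the vis-viva equation, v = √[μ(2/r − 1/a_t)] = 3.958 km/s.

v = 3960 m/s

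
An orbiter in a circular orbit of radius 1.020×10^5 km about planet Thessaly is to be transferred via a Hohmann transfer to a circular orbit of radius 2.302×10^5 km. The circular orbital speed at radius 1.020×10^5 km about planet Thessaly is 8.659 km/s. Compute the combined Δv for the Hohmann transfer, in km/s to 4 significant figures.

From the circular-orbit relation v² = μ/r at r = 1.020×10^5 km: μ = v²r = (8.659)² × 1.020×10^5 = 7.64778×10^6 km³/s².
Semi-major axis of the transfer orbit: a_t = (1.020×10^5 + 2.302×10^5)/2 = 1.661×10^5 km.
Circular speed at r₁: v₁ = √(μ/r₁) = √(7.64778×10^6/1.020×10^5) = 8.6590 km/s.
On the transfer ellipse at r₁, v² = μ(2/r − 1/a) gives v_p = √[μ(2/r₁ − 1/a_t)] = 10.194 km/s.
First burn Δv₁ = |v_p − v₁| = 1.535 km/s.
Circular speed at r₂: v₂ = √(μ/r₂) = 5.764 km/s.
Transfer-orbit speed at r₂: v_a = √[μ(2/r₂ − 1/a_t)] = 4.517 km/s.
Second burn Δv₂ = |v₂ − v_a| = 1.247 km/s.
Total Δv = Δv₁ + Δv₂ = 2.782 km/s.

Δv = 2.782 km/s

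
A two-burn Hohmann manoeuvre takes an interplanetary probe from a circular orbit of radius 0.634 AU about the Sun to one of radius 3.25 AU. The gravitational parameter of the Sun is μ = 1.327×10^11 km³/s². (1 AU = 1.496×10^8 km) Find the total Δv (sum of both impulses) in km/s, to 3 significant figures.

In km: r₁ = 0.634 × 1.496×10^8 = 9.48464×10^7 km; r₂ = 3.25 × 1.496×10^8 = 4.862×10^8 km.
The Hohmann ellipse has a_t = (r₁ + r₂)/2 = 2.905232×10^8 km.
Circular speed at r₁: v₁ = √(μ/r₁) = √(1.327×10^11/9.48464×10^7) = 37.4046 km/s.
Transfer-orbit speed at r₁ (vis-viva): v_p = √[μ(2/r₁ − 1/a_t)] = 48.3885 km/s.
First burn Δv₁ = |v_p − v₁| = 10.984 km/s.
Circular speed at r₂: v₂ = √(μ/r₂) = 16.5207 km/s.
Transfer-orbit speed at r₂: v_a = √[μ(2/r₂ − 1/a_t)] = 9.43948 km/s.
Second burn Δv₂ = |v₂ − v_a| = 7.0812 km/s.
Δv = Δv₁ + Δv₂ = 10.984 + 7.0812 = 18.07 km/s.

Δv = 18.1 km/s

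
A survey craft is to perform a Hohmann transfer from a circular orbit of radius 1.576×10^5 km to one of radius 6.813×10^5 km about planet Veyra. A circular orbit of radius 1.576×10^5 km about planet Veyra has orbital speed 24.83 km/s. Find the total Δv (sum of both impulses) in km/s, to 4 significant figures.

Δv = 11.44 km/s

From the circular-orbit relation v² = μ/r at r = 1.576×10^5 km: μ = v²r = (24.83)² × 1.576×10^5 = 9.71650×10^7 km³/s².
Semi-major axis of the transfer orbit: a_t = (1.576×10^5 + 6.813×10^5)/2 = 4.1945×10^5 km.
Circular speed at r₁: v₁ = √(μ/r₁) = √(9.71650×10^7/1.576×10^5) = 24.830 km/s.
Transfer-orbit speed at r₁ (v² = μ(2/r − 1/a)): v_p = √[μ(2/r₁ − 1/a_t)] = 31.645 km/s.
First burn Δv₁ = |v_p − v₁| = 6.815 km/s.
At r₂, v₂ = √(μ/r₂) = 11.942 km/s.
Transfer-orbit speed at r₂: v_a = √[μ(2/r₂ − 1/a_t)] = 7.3202 km/s.
Second burn Δv₂ = |v₂ − v_a| = 4.622 km/s.
Δv = Δv₁ + Δv₂ = 6.815 + 4.622 = 11.44 km/s.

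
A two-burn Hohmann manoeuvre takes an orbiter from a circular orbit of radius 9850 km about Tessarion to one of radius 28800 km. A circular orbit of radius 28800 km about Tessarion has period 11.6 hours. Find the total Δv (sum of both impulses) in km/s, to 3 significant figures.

Δv = 2.88 km/s

From Kepler's third law T² = 4π²r³/μ at r = 28800 km, T = 11.6 hours = 11.6 × 3600 s = 41760 s: μ = 4π²r³/T² = 5.40775×10^5 km³/s².
The Hohmann ellipse has a_t = (r₁ + r₂)/2 = 19325 km.
At r₁ the circular-orbit speed is v₁ = √(μ/r₁) = 7.40952 km/s.
Transfer-orbit speed at r₁ (v² = μ(2/r − 1/a)): v_p = √[μ(2/r₁ − 1/a_t)] = 9.04537 km/s.
First burn Δv₁ = |v_p − v₁| = 1.63585 km/s.
At r₂, v₂ = √(μ/r₂) = 4.33323 km/s.
Transfer-orbit speed at r₂: v_a = √[μ(2/r₂ − 1/a_t)] = 3.09364 km/s.
Second burn Δv₂ = |v₂ − v_a| = 1.23959 km/s.
Total Δv = Δv₁ + Δv₂ = 2.875 km/s.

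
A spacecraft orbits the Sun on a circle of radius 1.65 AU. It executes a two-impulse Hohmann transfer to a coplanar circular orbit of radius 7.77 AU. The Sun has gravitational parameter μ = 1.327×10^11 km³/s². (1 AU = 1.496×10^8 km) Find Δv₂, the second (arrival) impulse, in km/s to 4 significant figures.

In km: r₁ = 1.65 × 1.496×10^8 = 2.4684×10^8 km; r₂ = 7.77 × 1.496×10^8 = 1.162392×10^9 km.
Semi-major axis of the transfer orbit: a_t = (2.4684×10^8 + 1.162392×10^9)/2 = 7.04616×10^8 km.
On the circular orbit at r = 1.162392×10^9 km, v_c = √(μ/r) = 10.685 km/s.
Vis-viva on the transfer ellipse at r = 1.162392×10^9 km gives v_t = √[μ(2/r − 1/a_t)] = 6.3240 km/s.
Δv₂ = |v_t − v_c| = |6.3240 − 10.685| = 4.361 km/s.

Δv₂ = 4.361 km/s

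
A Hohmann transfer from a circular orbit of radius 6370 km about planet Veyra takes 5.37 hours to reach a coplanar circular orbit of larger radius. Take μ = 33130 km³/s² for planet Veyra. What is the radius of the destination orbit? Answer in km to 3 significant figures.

Transfer time t = 5.37 hours = 19332 s, and t = π√(a_t³/μ).
So a_t = (μ t²/π²)^(1/3) = (33130 × (19332)² / π²)^(1/3) = 10785 km.
Since a_t = (r₁ + r₂)/2, r₂ = 2a_t − r₁ = 2×10785 − 6370 = 15200 km.

r₂ = 15200 km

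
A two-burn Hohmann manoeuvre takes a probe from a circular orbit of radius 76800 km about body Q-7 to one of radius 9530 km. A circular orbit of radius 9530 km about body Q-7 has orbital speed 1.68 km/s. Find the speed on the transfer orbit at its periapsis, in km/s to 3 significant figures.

v = 2.24 km/s

From the circular-orbit relation v² = μ/r at r = 9530 km: μ = v²r = (1.68)² × 9530 = 26897.5 km³/s².
Semi-major axis of the transfer orbit: a_t = (76800 + 9530)/2 = 43165 km.
The periapsis of the transfer ellipse is at r = 9530 km.
Applying v² = μ(2/r − 1/a_t): v = 2.241 km/s.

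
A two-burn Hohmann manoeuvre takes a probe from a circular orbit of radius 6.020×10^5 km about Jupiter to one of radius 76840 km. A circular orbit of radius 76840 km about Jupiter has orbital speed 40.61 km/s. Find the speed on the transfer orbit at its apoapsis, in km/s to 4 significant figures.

v = 6.903 km/s

From the circular-orbit relation v² = μ/r at r = 76840 km: μ = v²r = (40.61)² × 76840 = 1.26722×10^8 km³/s².
The Hohmann ellipse has a_t = (r₁ + r₂)/2 = 3.3942×10^5 km.
At apoapsis, r = 6.020×10^5 km.
Vis-viva: v = √[μ(2/r − 1/a_t)] = √[1.26722×10^8 × (2/6.020×10^5 − 1/3.3942×10^5)] = 6.903 km/s.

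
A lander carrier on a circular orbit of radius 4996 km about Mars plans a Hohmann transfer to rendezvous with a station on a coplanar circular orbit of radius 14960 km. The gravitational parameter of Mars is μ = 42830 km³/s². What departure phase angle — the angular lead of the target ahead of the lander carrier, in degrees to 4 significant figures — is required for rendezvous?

Semi-major axis of the transfer orbit: a_t = (4996 + 14960)/2 = 9978 km.
The half-period of the transfer ellipse is t = π√(a_t³/μ) = 15130.1 s.
The target's mean motion on its circular orbit is ω₂ = √(μ/r₂³) = 1.13104×10^-4 rad/s.
Angle swept by the target during transfer: ω₂·t = 1.7113 rad = 98.05°.
Arrival is 180° from departure on the ellipse, so φ = 180° − 98.05° = 81.95°.

φ = 81.95°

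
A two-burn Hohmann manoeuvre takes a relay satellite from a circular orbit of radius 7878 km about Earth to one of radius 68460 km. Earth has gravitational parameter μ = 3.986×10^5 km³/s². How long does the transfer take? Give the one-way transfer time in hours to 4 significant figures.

t = 10.31 hours

The Hohmann ellipse has a_t = (r₁ + r₂)/2 = 38169 km.
By Kepler's third law the transfer-orbit period is T = 2π√(a_t³/μ), so t = T/2 = 37110 s.
Converting: 37110 s ÷ 3600 s/hour = 10.31 hours.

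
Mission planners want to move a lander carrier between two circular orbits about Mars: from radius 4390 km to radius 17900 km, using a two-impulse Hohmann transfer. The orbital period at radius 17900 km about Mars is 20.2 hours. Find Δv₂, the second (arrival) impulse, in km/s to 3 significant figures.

Δv₂ = 0.576 km/s

From Kepler's third law T² = 4π²r³/μ at r = 17900 km, T = 20.2 hours = 20.2 × 3600 s = 72720 s: μ = 4π²r³/T² = 42816.5 km³/s².
Transfer-ellipse semi-major axis a_t = (r₁ + r₂)/2 = (4390 + 17900)/2 = 11145 km.
Circular speed at r = 17900 km: v_c = √(μ/r) = 1.5466 km/s.
Vis-viva on the transfer ellipse at r = 17900 km gives v_t = √[μ(2/r − 1/a_t)] = 0.97067 km/s.
Δv₂ = |v_t − v_c| = |0.97067 − 1.5466| = 0.5759 km/s.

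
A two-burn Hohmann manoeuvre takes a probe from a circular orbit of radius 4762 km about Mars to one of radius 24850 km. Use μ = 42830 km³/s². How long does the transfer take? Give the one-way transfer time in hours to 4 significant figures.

t = 7.597 hours

Semi-major axis of the transfer orbit: a_t = (4762 + 24850)/2 = 14806 km.
Transfer time t = π√(a_t³/μ) = π√((14806)³ / 42830) = 27350 s.
Converting: 27350 s ÷ 3600 s/hour = 7.597 hours.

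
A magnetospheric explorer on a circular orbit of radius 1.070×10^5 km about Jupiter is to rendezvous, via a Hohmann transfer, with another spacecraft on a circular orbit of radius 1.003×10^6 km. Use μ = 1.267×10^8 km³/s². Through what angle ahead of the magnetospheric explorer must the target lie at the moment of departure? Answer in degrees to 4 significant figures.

φ = 105.9°

Semi-major axis of the transfer orbit: a_t = (1.070×10^5 + 1.003×10^6)/2 = 5.550×10^5 km.
The half-period of the transfer ellipse is t = π√(a_t³/μ) = 1.15399×10^5 s.
Target angular speed ω₂ = √(μ/r₂³) = 1.12056×10^-5 rad/s.
Angle swept by the target during transfer: ω₂·t = 1.2931 rad = 74.09°.
Arrival is 180° from departure on the ellipse, so φ = 180° − 74.09° = 105.9°.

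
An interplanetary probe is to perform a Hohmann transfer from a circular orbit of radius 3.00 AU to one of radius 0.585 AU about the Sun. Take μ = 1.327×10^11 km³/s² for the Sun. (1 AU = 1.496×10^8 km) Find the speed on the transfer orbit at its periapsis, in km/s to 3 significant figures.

In km: r₁ = 3.00 × 1.496×10^8 = 4.488×10^8 km; r₂ = 0.585 × 1.496×10^8 = 8.7516×10^7 km.
The Hohmann ellipse has a_t = (r₁ + r₂)/2 = 2.68158×10^8 km.
At periapsis, r = 8.7516×10^7 km.
Vis-viva: v = √[μ(2/r − 1/a_t)] = √[1.327×10^11 × (2/8.7516×10^7 − 1/2.68158×10^8)] = 50.38 km/s.

v = 50.4 km/s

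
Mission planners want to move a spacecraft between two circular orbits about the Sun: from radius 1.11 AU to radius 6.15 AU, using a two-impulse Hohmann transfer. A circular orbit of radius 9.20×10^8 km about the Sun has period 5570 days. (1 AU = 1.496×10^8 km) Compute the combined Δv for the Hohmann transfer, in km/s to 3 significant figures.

From Kepler's third law T² = 4π²r³/μ at r = 9.20×10^8 km, T = 5570 days = 5570 × 86400 s = 4.81248×10^8 s: μ = 4π²r³/T² = 1.32735×10^11 km³/s².
In km: r₁ = 1.11 × 1.496×10^8 = 1.66056×10^8 km; r₂ = 6.15 × 1.496×10^8 = 9.2004×10^8 km.
Transfer-ellipse semi-major axis a_t = (r₁ + r₂)/2 = (1.66056×10^8 + 9.2004×10^8)/2 = 5.43048×10^8 km.
At r₁ the circular-orbit speed is v₁ = √(μ/r₁) = 28.2726 km/s.
Transfer-orbit speed at r₁ (vis-viva): v_p = √[μ(2/r₁ − 1/a_t)] = 36.8002 km/s.
First burn Δv₁ = |v_p − v₁| = 8.528 km/s.
Circular speed at r₂: v₂ = √(μ/r₂) = 12.011 km/s.
Transfer-orbit speed at r₂: v_a = √[μ(2/r₂ − 1/a_t)] = 6.6420 km/s.
Second burn Δv₂ = |v₂ − v_a| = 5.369 km/s.
Total Δv = Δv₁ + Δv₂ = 13.90 km/s.

Δv = 13.9 km/s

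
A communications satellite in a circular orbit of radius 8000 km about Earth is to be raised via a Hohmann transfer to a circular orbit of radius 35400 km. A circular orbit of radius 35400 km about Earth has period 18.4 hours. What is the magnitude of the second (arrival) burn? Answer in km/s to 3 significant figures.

From Kepler's third law T² = 4π²r³/μ at r = 35400 km, T = 18.4 hours = 18.4 × 3600 s = 66240 s: μ = 4π²r³/T² = 3.99143×10^5 km³/s².
Transfer-ellipse semi-major axis a_t = (r₁ + r₂)/2 = (8000 + 35400)/2 = 21700 km.
Circular speed at r = 35400 km: v_c = √(μ/r) = 3.358 km/s.
Transfer-orbit speed at the same r (vis-viva, a = a_t): v_t = √[μ(2/r − 1/a_t)] = 2.039 km/s.
Δv₂ = |v_t − v_c| = |2.039 − 3.358| = 1.319 km/s.

Δv₂ = 1.32 km/s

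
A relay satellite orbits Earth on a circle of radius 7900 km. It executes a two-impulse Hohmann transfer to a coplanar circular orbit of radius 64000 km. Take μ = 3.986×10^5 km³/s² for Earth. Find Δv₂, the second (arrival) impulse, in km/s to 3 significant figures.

Δv₂ = 1.33 km/s

Semi-major axis of the transfer orbit: a_t = (7900 + 64000)/2 = 35950 km.
Circular speed at r = 64000 km: v_c = √(μ/r) = 2.496 km/s.
Transfer-orbit speed at the same r (vis-viva, a = a_t): v_t = √[μ(2/r − 1/a_t)] = 1.170 km/s.
Δv₂ = |v_t − v_c| = |1.170 − 2.496| = 1.326 km/s.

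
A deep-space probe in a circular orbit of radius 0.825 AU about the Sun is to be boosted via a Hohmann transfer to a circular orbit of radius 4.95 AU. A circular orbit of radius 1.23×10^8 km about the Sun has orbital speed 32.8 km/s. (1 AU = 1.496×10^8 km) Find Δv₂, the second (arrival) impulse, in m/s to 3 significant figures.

From the circular-orbit relation v² = μ/r at r = 1.23×10^8 km: μ = v²r = (32.8)² × 1.23×10^8 = 1.32328×10^11 km³/s².
In km: r₁ = 0.825 × 1.496×10^8 = 1.2342×10^8 km; r₂ = 4.95 × 1.496×10^8 = 7.4052×10^8 km.
Semi-major axis of the transfer orbit: a_t = (1.2342×10^8 + 7.4052×10^8)/2 = 4.3197×10^8 km.
Circular speed at r = 7.4052×10^8 km: v_c = √(μ/r) = 13.3677 km/s.
Transfer-orbit speed at the same r (vis-viva, a = a_t): v_t = √[μ(2/r − 1/a_t)] = 7.14536 km/s.
Δv₂ = |v_t − v_c| = |7.14536 − 13.3677| = 6.222 km/s.

Δv₂ = 6220 m/s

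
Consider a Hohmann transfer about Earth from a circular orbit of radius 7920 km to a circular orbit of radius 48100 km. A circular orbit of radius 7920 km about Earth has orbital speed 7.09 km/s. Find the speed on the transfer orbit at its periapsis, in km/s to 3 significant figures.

From the circular-orbit relation v² = μ/r at r = 7920 km: μ = v²r = (7.09)² × 7920 = 3.98123×10^5 km³/s².
The Hohmann ellipse has a_t = (r₁ + r₂)/2 = 28010 km.
The periapsis of the transfer ellipse is at r = 7920 km.
From the vis-viva equation, v = √[μ(2/r − 1/a_t)] = 9.291 km/s.

v = 9.29 km/s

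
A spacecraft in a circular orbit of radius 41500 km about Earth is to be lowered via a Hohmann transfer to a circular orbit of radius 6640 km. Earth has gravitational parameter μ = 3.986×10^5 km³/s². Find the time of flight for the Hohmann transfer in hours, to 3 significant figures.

The Hohmann ellipse has a_t = (r₁ + r₂)/2 = 24070 km.
Transfer time t = π√(a_t³/μ) = π√((24070)³ / 3.986×10^5) = 18580 s.
Converting: 18580 s ÷ 3600 s/hour = 5.16 hours.

t = 5.16 hours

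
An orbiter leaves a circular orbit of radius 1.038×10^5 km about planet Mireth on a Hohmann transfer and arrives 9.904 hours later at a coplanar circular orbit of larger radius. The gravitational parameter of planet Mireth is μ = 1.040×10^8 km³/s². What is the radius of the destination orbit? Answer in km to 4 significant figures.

r₂ = 3.712×10^5 km

Transfer time t = 9.904 hours = 35654.4 s, and t = π√(a_t³/μ).
So a_t = (μ t²/π²)^(1/3) = (1.040×10^8 × (35654.4)² / π²)^(1/3) = 2.3749×10^5 km.
Since a_t = (r₁ + r₂)/2, r₂ = 2a_t − r₁ = 2×2.3749×10^5 − 1.038×10^5 = 3.7118×10^5 km.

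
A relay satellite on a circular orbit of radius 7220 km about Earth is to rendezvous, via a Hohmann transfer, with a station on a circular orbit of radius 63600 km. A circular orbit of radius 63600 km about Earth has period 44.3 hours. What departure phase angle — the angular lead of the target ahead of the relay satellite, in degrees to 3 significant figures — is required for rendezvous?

From Kepler's third law T² = 4π²r³/μ at r = 63600 km, T = 44.3 hours = 44.3 × 3600 s = 1.5948×10^5 s: μ = 4π²r³/T² = 3.99318×10^5 km³/s².
Semi-major axis of the transfer orbit: a_t = (7220 + 63600)/2 = 35410 km.
The half-period of the transfer ellipse is t = π√(a_t³/μ) = 33127 s.
Target angular speed ω₂ = √(μ/r₂³) = 3.9398×10^-5 rad/s.
Angle swept by the target during transfer: ω₂·t = 1.3051 rad = 74.78°.
The relay satellite traverses 180° on the transfer ellipse, so the target must lead by 180° − 74.78° = 105°.

φ = 105°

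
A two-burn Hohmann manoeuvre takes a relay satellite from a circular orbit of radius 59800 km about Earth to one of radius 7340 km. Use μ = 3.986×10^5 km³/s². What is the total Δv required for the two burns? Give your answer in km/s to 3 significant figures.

Semi-major axis of the transfer orbit: a_t = (59800 + 7340)/2 = 33570 km.
Circular speed at r₁: v₁ = √(μ/r₁) = √(3.986×10^5/59800) = 2.582 km/s.
Transfer-orbit speed at r₁ (vis-viva): v_a = √[μ(2/r₁ − 1/a_t)] = 1.207 km/s.
First burn Δv₁ = |v_a − v₁| = 1.375 km/s.
At r₂, v₂ = √(μ/r₂) = 7.369 km/s.
Transfer-orbit speed at r₂: v_p = √[μ(2/r₂ − 1/a_t)] = 9.835 km/s.
Second burn Δv₂ = |v₂ − v_p| = 2.466 km/s.
Δv = Δv₁ + Δv₂ = 1.375 + 2.466 = 3.841 km/s.

Δv = 3.84 km/s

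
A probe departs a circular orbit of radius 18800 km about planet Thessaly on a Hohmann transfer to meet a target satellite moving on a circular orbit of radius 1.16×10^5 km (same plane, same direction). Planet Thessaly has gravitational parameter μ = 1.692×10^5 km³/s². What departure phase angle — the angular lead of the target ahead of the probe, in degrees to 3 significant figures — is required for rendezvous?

Semi-major axis of the transfer orbit: a_t = (18800 + 1.160×10^5)/2 = 67400 km.
The half-period of the transfer ellipse is t = π√(a_t³/μ) = 1.33641×10^5 s.
The target's mean motion on its circular orbit is ω₂ = √(μ/r₂³) = 1.04115×10^-5 rad/s.
Angle swept by the target during transfer: ω₂·t = 1.3914 rad = 79.72°.
The probe traverses 180° on the transfer ellipse, so the target must lead by 180° − 79.72° = 100°.

φ = 100°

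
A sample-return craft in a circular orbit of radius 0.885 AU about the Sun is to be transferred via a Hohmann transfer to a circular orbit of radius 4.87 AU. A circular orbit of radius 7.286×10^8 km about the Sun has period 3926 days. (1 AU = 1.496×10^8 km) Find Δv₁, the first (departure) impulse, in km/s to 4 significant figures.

Δv₁ = 9.528 km/s

From Kepler's third law T² = 4π²r³/μ at r = 7.286×10^8 km, T = 3926 days = 3926 × 86400 s = 3.392064×10^8 s: μ = 4π²r³/T² = 1.32709×10^11 km³/s².
In km: r₁ = 0.885 × 1.496×10^8 = 1.32396×10^8 km; r₂ = 4.87 × 1.496×10^8 = 7.28552×10^8 km.
Transfer-ellipse semi-major axis a_t = (r₁ + r₂)/2 = (1.32396×10^8 + 7.28552×10^8)/2 = 4.30474×10^8 km.
On the circular orbit at r = 1.32396×10^8 km, v_c = √(μ/r) = 31.660 km/s.
Vis-viva on the transfer ellipse at r = 1.32396×10^8 km gives v_t = √[μ(2/r − 1/a_t)] = 41.188 km/s.
Δv₁ = |v_t − v_c| = |41.188 − 31.660| = 9.528 km/s.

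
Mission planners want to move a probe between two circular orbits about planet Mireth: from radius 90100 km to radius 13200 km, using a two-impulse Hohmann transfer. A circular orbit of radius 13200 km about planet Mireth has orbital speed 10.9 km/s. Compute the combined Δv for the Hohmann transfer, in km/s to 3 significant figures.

Δv = 5.56 km/s

From the circular-orbit relation v² = μ/r at r = 13200 km: μ = v²r = (10.9)² × 13200 = 1.56829×10^6 km³/s².
Semi-major axis of the transfer orbit: a_t = (90100 + 13200)/2 = 51650 km.
At r₁ the circular-orbit speed is v₁ = √(μ/r₁) = 4.172 km/s.
Transfer-orbit speed at r₁ (v² = μ(2/r − 1/a)): v_a = √[μ(2/r₁ − 1/a_t)] = 2.109 km/s.
First burn Δv₁ = |v_a − v₁| = 2.063 km/s.
Circular speed at r₂: v₂ = √(μ/r₂) = 10.900 km/s.
Transfer-orbit speed at r₂: v_p = √[μ(2/r₂ − 1/a_t)] = 14.396 km/s.
Second burn Δv₂ = |v₂ − v_p| = 3.496 km/s.
Δv = Δv₁ + Δv₂ = 2.063 + 3.496 = 5.559 km/s.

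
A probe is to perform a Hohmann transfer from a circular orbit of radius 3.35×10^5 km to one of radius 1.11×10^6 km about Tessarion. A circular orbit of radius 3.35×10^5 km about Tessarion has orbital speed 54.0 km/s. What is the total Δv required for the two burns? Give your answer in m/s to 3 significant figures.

Δv = 22400 m/s

From the circular-orbit relation v² = μ/r at r = 3.35×10^5 km: μ = v²r = (54.0)² × 3.35×10^5 = 9.76860×10^8 km³/s².
Transfer-ellipse semi-major axis a_t = (r₁ + r₂)/2 = (3.350×10^5 + 1.110×10^6)/2 = 7.225×10^5 km.
At r₁ the circular-orbit speed is v₁ = √(μ/r₁) = 54.000 km/s.
On the transfer ellipse at r₁, v² = μ(2/r − 1/a) gives v_p = √[μ(2/r₁ − 1/a_t)] = 66.932 km/s.
First burn Δv₁ = |v_p − v₁| = 12.932 km/s.
Circular speed at r₂: v₂ = √(μ/r₂) = 29.6657 km/s.
Transfer-orbit speed at r₂: v_a = √[μ(2/r₂ − 1/a_t)] = 20.2003 km/s.
Second burn Δv₂ = |v₂ − v_a| = 9.4654 km/s.
Total Δv = Δv₁ + Δv₂ = 22.40 km/s.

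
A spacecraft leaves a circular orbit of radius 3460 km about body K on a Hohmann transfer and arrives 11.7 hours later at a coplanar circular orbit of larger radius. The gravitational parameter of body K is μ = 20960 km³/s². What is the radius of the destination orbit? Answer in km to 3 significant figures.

r₂ = 27700 km

Transfer time t = 11.7 hours = 42120 s, and t = π√(a_t³/μ).
So a_t = (μ t²/π²)^(1/3) = (20960 × (42120)² / π²)^(1/3) = 15560 km.
Since a_t = (r₁ + r₂)/2, r₂ = 2a_t − r₁ = 2×15560 − 3460 = 27660 km.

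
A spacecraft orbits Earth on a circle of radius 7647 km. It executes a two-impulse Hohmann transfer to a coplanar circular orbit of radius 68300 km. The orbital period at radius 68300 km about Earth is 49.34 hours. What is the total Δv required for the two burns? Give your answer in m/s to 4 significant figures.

Δv = 3795 m/s

From Kepler's third law T² = 4π²r³/μ at r = 68300 km, T = 49.34 hours = 49.34 × 3600 s = 1.77624×10^5 s: μ = 4π²r³/T² = 3.98675×10^5 km³/s².
Semi-major axis of the transfer orbit: a_t = (7647 + 68300)/2 = 37973.5 km.
Circular speed at r₁: v₁ = √(μ/r₁) = √(3.98675×10^5/7647) = 7.2204 km/s.
Transfer-orbit speed at r₁ (vis-viva): v_p = √[μ(2/r₁ − 1/a_t)] = 9.6835 km/s.
First burn Δv₁ = |v_p − v₁| = 2.463 km/s.
Circular speed at r₂: v₂ = √(μ/r₂) = 2.416 km/s.
Transfer-orbit speed at r₂: v_a = √[μ(2/r₂ − 1/a_t)] = 1.084 km/s.
Second burn Δv₂ = |v₂ − v_a| = 1.332 km/s.
Total Δv = Δv₁ + Δv₂ = 3.795 km/s.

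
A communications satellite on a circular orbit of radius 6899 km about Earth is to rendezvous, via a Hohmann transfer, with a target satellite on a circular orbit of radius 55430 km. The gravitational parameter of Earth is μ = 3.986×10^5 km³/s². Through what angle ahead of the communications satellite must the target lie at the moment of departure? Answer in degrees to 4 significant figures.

φ = 104.1°

Semi-major axis of the transfer orbit: a_t = (6899 + 55430)/2 = 31164.5 km.
Transfer time t = π√(a_t³/μ) = 27376 s.
The target's mean motion on its circular orbit is ω₂ = √(μ/r₂³) = 4.8378×10^-5 rad/s.
Angle swept by the target during transfer: ω₂·t = 1.3244 rad = 75.88°.
The communications satellite traverses 180° on the transfer ellipse, so the target must lead by 180° − 75.88° = 104.1°.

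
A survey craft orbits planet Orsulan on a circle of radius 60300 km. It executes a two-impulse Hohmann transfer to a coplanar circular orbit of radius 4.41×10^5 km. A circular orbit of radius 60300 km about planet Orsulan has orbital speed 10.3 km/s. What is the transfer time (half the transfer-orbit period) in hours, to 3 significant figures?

t = 43.3 hours

From the circular-orbit relation v² = μ/r at r = 60300 km: μ = v²r = (10.3)² × 60300 = 6.39723×10^6 km³/s².
The Hohmann ellipse has a_t = (r₁ + r₂)/2 = 2.5065×10^5 km.
Transfer time t = π√(a_t³/μ) = π√((2.5065×10^5)³ / 6.39723×10^6) = 1.559×10^5 s.
Converting: 1.559×10^5 s ÷ 3600 s/hour = 43.3 hours.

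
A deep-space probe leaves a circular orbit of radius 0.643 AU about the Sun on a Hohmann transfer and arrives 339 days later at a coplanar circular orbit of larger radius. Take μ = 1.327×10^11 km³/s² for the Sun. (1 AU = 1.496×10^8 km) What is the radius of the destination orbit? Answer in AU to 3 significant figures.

In km: r₁ = 0.643 × 1.496×10^8 = 9.61928×10^7 km.
Transfer time t = 339 days = 2.92896×10^7 s, and t = π√(a_t³/μ).
So a_t = (μ t²/π²)^(1/3) = (1.327×10^11 × (2.92896×10^7)² / π²)^(1/3) = 2.2594×10^8 km.
Since a_t = (r₁ + r₂)/2, r₂ = 2a_t − r₁ = 2×2.2594×10^8 − 9.61928×10^7 = 3.556872×10^8 km.
In AU: r₂ = 3.556872×10^8 / 1.496×10^8 = 2.38 AU.

r₂ = 2.38 AU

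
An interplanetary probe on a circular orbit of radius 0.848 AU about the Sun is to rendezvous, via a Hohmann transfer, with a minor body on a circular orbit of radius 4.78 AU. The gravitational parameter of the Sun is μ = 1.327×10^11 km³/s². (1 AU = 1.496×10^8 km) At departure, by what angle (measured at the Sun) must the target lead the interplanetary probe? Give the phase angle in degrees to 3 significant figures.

φ = 98.7°

In km: r₁ = 0.848 × 1.496×10^8 = 1.268608×10^8 km; r₂ = 4.78 × 1.496×10^8 = 7.15088×10^8 km.
Transfer-ellipse semi-major axis a_t = (r₁ + r₂)/2 = (1.268608×10^8 + 7.15088×10^8)/2 = 4.209744×10^8 km.
The half-period of the transfer ellipse is t = π√(a_t³/μ) = 7.449×10^7 s.
Target angular speed ω₂ = √(μ/r₂³) = 1.905×10^-8 rad/s.
Angle swept by the target during transfer: ω₂·t = 1.419 rad = 81.30°.
The interplanetary probe traverses 180° on the transfer ellipse, so the target must lead by 180° − 81.30° = 98.7°.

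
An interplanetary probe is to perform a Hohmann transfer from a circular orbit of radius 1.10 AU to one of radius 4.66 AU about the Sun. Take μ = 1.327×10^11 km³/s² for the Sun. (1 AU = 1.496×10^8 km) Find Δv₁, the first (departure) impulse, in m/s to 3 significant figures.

In km: r₁ = 1.10 × 1.496×10^8 = 1.6456×10^8 km; r₂ = 4.66 × 1.496×10^8 = 6.97136×10^8 km.
The Hohmann ellipse has a_t = (r₁ + r₂)/2 = 4.30848×10^8 km.
On the circular orbit at r = 1.6456×10^8 km, v_c = √(μ/r) = 28.397 km/s.
Transfer-orbit speed at the same r (vis-viva, a = a_t): v_t = √[μ(2/r − 1/a_t)] = 36.122 km/s.
Δv₁ = |v_t − v_c| = |36.122 − 28.397| = 7.725 km/s.

Δv₁ = 7720 m/s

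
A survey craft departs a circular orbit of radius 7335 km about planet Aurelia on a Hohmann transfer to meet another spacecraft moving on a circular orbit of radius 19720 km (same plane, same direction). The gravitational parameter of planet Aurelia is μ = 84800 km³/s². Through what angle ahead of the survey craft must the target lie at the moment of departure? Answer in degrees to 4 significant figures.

The Hohmann ellipse has a_t = (r₁ + r₂)/2 = 13527.5 km.
The half-period of the transfer ellipse is t = π√(a_t³/μ) = 16970 s.
Target angular speed ω₂ = √(μ/r₂³) = 1.052×10^-4 rad/s.
Angle swept by the target during transfer: ω₂·t = 1.785 rad = 102.27°.
Arrival is 180° from departure on the ellipse, so φ = 180° − 102.27° = 77.73°.

φ = 77.73°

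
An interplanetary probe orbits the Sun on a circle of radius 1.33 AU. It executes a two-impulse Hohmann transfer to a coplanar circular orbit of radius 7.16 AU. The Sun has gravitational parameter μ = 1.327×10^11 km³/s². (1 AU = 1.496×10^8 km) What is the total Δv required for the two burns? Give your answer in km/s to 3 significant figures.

Δv = 12.6 km/s

In km: r₁ = 1.33 × 1.496×10^8 = 1.98968×10^8 km; r₂ = 7.16 × 1.496×10^8 = 1.071136×10^9 km.
Transfer-ellipse semi-major axis a_t = (r₁ + r₂)/2 = (1.98968×10^8 + 1.071136×10^9)/2 = 6.35052×10^8 km.
Circular speed at r₁: v₁ = √(μ/r₁) = √(1.327×10^11/1.98968×10^8) = 25.82521 km/s.
On the transfer ellipse at r₁, vis-viva gives v_p = √[μ(2/r₁ − 1/a_t)] = 33.53988 km/s.
First burn Δv₁ = |v_p − v₁| = 7.71467 km/s.
At r₂, v₂ = √(μ/r₂) = 11.13046 km/s.
Transfer-orbit speed at r₂: v_a = √[μ(2/r₂ − 1/a_t)] = 6.230173 km/s.
Second burn Δv₂ = |v₂ − v_a| = 4.90029 km/s.
Δv = Δv₁ + Δv₂ = 7.71467 + 4.90029 = 12.61 km/s.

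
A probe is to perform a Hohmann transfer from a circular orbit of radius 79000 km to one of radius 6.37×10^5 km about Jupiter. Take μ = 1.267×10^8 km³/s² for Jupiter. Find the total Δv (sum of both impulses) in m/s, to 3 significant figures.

The Hohmann ellipse has a_t = (r₁ + r₂)/2 = 3.580×10^5 km.
Circular speed at r₁: v₁ = √(μ/r₁) = √(1.267×10^8/79000) = 40.05 km/s.
Transfer-orbit speed at r₁ (v² = μ(2/r − 1/a)): v_p = √[μ(2/r₁ − 1/a_t)] = 53.42 km/s.
First burn Δv₁ = |v_p − v₁| = 13.37 km/s.
Circular speed at r₂: v₂ = √(μ/r₂) = 14.103 km/s.
Transfer-orbit speed at r₂: v_a = √[μ(2/r₂ − 1/a_t)] = 6.6251 km/s.
Second burn Δv₂ = |v₂ − v_a| = 7.478 km/s.
Δv = Δv₁ + Δv₂ = 13.37 + 7.478 = 20.85 km/s.

Δv = 20900 m/s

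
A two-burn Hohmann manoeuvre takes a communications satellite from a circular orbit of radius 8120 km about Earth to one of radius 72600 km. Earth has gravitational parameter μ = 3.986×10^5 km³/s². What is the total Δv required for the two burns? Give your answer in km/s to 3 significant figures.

Transfer-ellipse semi-major axis a_t = (r₁ + r₂)/2 = (8120 + 72600)/2 = 40360 km.
Circular speed at r₁: v₁ = √(μ/r₁) = √(3.986×10^5/8120) = 7.006 km/s.
On the transfer ellipse at r₁, vis-viva gives v_p = √[μ(2/r₁ − 1/a_t)] = 9.397 km/s.
First burn Δv₁ = |v_p − v₁| = 2.391 km/s.
At r₂, v₂ = √(μ/r₂) = 2.343 km/s.
Transfer-orbit speed at r₂: v_a = √[μ(2/r₂ − 1/a_t)] = 1.051 km/s.
Second burn Δv₂ = |v₂ − v_a| = 1.292 km/s.
Total Δv = Δv₁ + Δv₂ = 3.683 km/s.

Δv = 3.68 km/s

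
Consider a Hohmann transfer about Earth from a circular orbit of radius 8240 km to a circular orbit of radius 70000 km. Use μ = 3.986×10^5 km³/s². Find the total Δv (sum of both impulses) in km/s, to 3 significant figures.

Semi-major axis of the transfer orbit: a_t = (8240 + 70000)/2 = 39120 km.
Circular speed at r₁: v₁ = √(μ/r₁) = √(3.986×10^5/8240) = 6.955 km/s.
Transfer-orbit speed at r₁ (vis-viva equation): v_p = √[μ(2/r₁ − 1/a_t)] = 9.304 km/s.
First burn Δv₁ = |v_p − v₁| = 2.349 km/s.
Circular speed at r₂: v₂ = √(μ/r₂) = 2.386 km/s.
Transfer-orbit speed at r₂: v_a = √[μ(2/r₂ − 1/a_t)] = 1.095 km/s.
Second burn Δv₂ = |v₂ − v_a| = 1.291 km/s.
Δv = Δv₁ + Δv₂ = 2.349 + 1.291 = 3.640 km/s.

Δv = 3.64 km/s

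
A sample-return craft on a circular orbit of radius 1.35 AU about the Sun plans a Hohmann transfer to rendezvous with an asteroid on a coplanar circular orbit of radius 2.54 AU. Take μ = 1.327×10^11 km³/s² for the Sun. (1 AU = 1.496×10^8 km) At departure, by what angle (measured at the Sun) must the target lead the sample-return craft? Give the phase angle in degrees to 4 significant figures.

φ = 59.38°

In km: r₁ = 1.35 × 1.496×10^8 = 2.0196×10^8 km; r₂ = 2.54 × 1.496×10^8 = 3.79984×10^8 km.
Transfer-ellipse semi-major axis a_t = (r₁ + r₂)/2 = (2.0196×10^8 + 3.79984×10^8)/2 = 2.90972×10^8 km.
The half-period of the transfer ellipse is t = π√(a_t³/μ) = 4.28047×10^7 s.
The target's mean motion on its circular orbit is ω₂ = √(μ/r₂³) = 4.91799×10^-8 rad/s.
Angle swept by the target during transfer: ω₂·t = 2.10513 rad = 120.62°.
The sample-return craft traverses 180° on the transfer ellipse, so the target must lead by 180° − 120.62° = 59.38°.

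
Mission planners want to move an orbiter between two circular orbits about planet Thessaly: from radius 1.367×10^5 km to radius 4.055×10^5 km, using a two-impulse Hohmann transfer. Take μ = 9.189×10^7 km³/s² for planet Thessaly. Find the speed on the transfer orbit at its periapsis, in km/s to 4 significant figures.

v = 31.71 km/s

Transfer-ellipse semi-major axis a_t = (r₁ + r₂)/2 = (1.367×10^5 + 4.055×10^5)/2 = 2.711×10^5 km.
The periapsis of the transfer ellipse is at r = 1.367×10^5 km.
Vis-viva: v = √[μ(2/r − 1/a_t)] = √[9.189×10^7 × (2/1.367×10^5 − 1/2.711×10^5)] = 31.71 km/s.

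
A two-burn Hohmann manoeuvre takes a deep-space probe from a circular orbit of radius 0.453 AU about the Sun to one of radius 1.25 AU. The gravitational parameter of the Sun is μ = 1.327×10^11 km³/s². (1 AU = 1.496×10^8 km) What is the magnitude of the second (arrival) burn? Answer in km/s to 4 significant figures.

Δv₂ = 7.209 km/s

In km: r₁ = 0.453 × 1.496×10^8 = 6.77688×10^7 km; r₂ = 1.25 × 1.496×10^8 = 1.870×10^8 km.
The Hohmann ellipse has a_t = (r₁ + r₂)/2 = 1.273844×10^8 km.
Circular speed at r = 1.870×10^8 km: v_c = √(μ/r) = 26.639 km/s.
Vis-viva on the transfer ellipse at r = 1.870×10^8 km gives v_t = √[μ(2/r − 1/a_t)] = 19.430 km/s.
Δv₂ = |v_t − v_c| = |19.430 − 26.639| = 7.209 km/s.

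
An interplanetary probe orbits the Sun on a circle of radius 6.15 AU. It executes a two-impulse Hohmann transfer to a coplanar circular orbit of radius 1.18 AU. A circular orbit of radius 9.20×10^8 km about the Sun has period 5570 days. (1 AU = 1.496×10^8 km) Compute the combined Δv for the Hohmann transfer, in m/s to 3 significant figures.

From Kepler's third law T² = 4π²r³/μ at r = 9.20×10^8 km, T = 5570 days = 5570 × 86400 s = 4.81248×10^8 s: μ = 4π²r³/T² = 1.32735×10^11 km³/s².
In km: r₁ = 6.15 × 1.496×10^8 = 9.2004×10^8 km; r₂ = 1.18 × 1.496×10^8 = 1.76528×10^8 km.
Semi-major axis of the transfer orbit: a_t = (9.2004×10^8 + 1.76528×10^8)/2 = 5.48284×10^8 km.
Circular speed at r₁: v₁ = √(μ/r₁) = √(1.32735×10^11/9.2004×10^8) = 12.011 km/s.
Transfer-orbit speed at r₁ (vis-viva equation): v_a = √[μ(2/r₁ − 1/a_t)] = 6.8154 km/s.
First burn Δv₁ = |v_a − v₁| = 5.196 km/s.
Circular speed at r₂: v₂ = √(μ/r₂) = 27.42 km/s.
Transfer-orbit speed at r₂: v_p = √[μ(2/r₂ − 1/a_t)] = 35.52 km/s.
Second burn Δv₂ = |v₂ − v_p| = 8.100 km/s.
Total Δv = Δv₁ + Δv₂ = 13.30 km/s.

Δv = 13300 m/s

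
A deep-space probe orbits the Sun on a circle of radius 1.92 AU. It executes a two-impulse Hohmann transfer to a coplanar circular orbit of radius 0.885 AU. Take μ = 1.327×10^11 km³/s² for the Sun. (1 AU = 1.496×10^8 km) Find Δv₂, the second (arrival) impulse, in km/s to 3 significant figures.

In km: r₁ = 1.92 × 1.496×10^8 = 2.87232×10^8 km; r₂ = 0.885 × 1.496×10^8 = 1.32396×10^8 km.
The Hohmann ellipse has a_t = (r₁ + r₂)/2 = 2.09814×10^8 km.
On the circular orbit at r = 1.32396×10^8 km, v_c = √(μ/r) = 31.659 km/s.
Vis-viva on the transfer ellipse at r = 1.32396×10^8 km gives v_t = √[μ(2/r − 1/a_t)] = 37.042 km/s.
Δv₂ = |v_t − v_c| = |37.042 − 31.659| = 5.383 km/s.

Δv₂ = 5.38 km/s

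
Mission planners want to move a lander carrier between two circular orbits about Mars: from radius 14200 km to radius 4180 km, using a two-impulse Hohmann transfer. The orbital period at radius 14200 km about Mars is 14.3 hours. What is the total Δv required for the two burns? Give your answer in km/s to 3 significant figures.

Δv = 1.34 km/s

From Kepler's third law T² = 4π²r³/μ at r = 14200 km, T = 14.3 hours = 14.3 × 3600 s = 51480 s: μ = 4π²r³/T² = 42652.8 km³/s².
Transfer-ellipse semi-major axis a_t = (r₁ + r₂)/2 = (14200 + 4180)/2 = 9190 km.
At r₁ the circular-orbit speed is v₁ = √(μ/r₁) = 1.73312 km/s.
On the transfer ellipse at r₁, vis-viva equation gives v_a = √[μ(2/r₁ − 1/a_t)] = 1.16885 km/s.
First burn Δv₁ = |v_a − v₁| = 0.5643 km/s.
At r₂, v₂ = √(μ/r₂) = 3.19437 km/s.
Transfer-orbit speed at r₂: v_p = √[μ(2/r₂ − 1/a_t)] = 3.97075 km/s.
Second burn Δv₂ = |v₂ − v_p| = 0.7764 km/s.
Total Δv = Δv₁ + Δv₂ = 1.341 km/s.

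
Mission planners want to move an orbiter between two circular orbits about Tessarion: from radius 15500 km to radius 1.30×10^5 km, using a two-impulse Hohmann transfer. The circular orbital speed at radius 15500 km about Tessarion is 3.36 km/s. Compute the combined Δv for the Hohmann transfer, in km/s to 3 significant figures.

Δv = 1.76 km/s

From the circular-orbit relation v² = μ/r at r = 15500 km: μ = v²r = (3.36)² × 15500 = 1.74989×10^5 km³/s².
Transfer-ellipse semi-major axis a_t = (r₁ + r₂)/2 = (15500 + 1.300×10^5)/2 = 72750 km.
At r₁ the circular-orbit speed is v₁ = √(μ/r₁) = 3.3600 km/s.
Transfer-orbit speed at r₁ (vis-viva equation): v_p = √[μ(2/r₁ − 1/a_t)] = 4.4915 km/s.
First burn Δv₁ = |v_p − v₁| = 1.1315 km/s.
At r₂, v₂ = √(μ/r₂) = 1.1602 km/s.
Transfer-orbit speed at r₂: v_a = √[μ(2/r₂ − 1/a_t)] = 0.53553 km/s.
Second burn Δv₂ = |v₂ − v_a| = 0.62467 km/s.
Total Δv = Δv₁ + Δv₂ = 1.756 km/s.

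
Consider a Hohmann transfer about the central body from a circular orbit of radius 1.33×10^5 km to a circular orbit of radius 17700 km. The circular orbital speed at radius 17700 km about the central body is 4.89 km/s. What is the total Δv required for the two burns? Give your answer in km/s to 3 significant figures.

From the circular-orbit relation v² = μ/r at r = 17700 km: μ = v²r = (4.89)² × 17700 = 4.23244×10^5 km³/s².
Transfer-ellipse semi-major axis a_t = (r₁ + r₂)/2 = (1.330×10^5 + 17700)/2 = 75350 km.
Circular speed at r₁: v₁ = √(μ/r₁) = √(4.23244×10^5/1.330×10^5) = 1.7839 km/s.
On the transfer ellipse at r₁, v² = μ(2/r − 1/a) gives v_a = √[μ(2/r₁ − 1/a_t)] = 0.86460 km/s.
First burn Δv₁ = |v_a − v₁| = 0.9193 km/s.
Circular speed at r₂: v₂ = √(μ/r₂) = 4.890 km/s.
Transfer-orbit speed at r₂: v_p = √[μ(2/r₂ − 1/a_t)] = 6.497 km/s.
Second burn Δv₂ = |v₂ − v_p| = 1.607 km/s.
Total Δv = Δv₁ + Δv₂ = 2.526 km/s.

Δv = 2.53 km/s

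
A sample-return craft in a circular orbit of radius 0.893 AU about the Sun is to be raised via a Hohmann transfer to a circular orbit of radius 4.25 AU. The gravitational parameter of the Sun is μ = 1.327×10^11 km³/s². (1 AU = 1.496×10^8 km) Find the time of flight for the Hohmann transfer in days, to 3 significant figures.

In km: r₁ = 0.893 × 1.496×10^8 = 1.335928×10^8 km; r₂ = 4.25 × 1.496×10^8 = 6.358×10^8 km.
The Hohmann ellipse has a_t = (r₁ + r₂)/2 = 3.846964×10^8 km.
By Kepler's third law the transfer-orbit period is T = 2π√(a_t³/μ), so t = T/2 = 6.507×10^7 s.
Converting: 6.507×10^7 s ÷ 86400 s/day = 753 days.

t = 753 days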